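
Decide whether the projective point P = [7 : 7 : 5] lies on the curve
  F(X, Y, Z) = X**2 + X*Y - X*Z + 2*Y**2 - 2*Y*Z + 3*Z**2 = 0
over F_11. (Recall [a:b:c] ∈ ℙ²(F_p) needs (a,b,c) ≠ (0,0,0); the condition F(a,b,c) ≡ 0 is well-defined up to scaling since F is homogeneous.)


F(7,7,5) ≡ 1 (mod 11); P is NOT on the curve.

Evaluate F(7, 7, 5) term-by-term (mod 11).
  X**2 ↦ 1·49·1·1 = 49
  X*Y ↦ 1·7·7·1 = 49
  -X*Z ↦ -1·7·1·5 = -35
  2*Y**2 ↦ 2·1·49·1 = 98
  -2*Y*Z ↦ -2·1·7·5 = -70
  3*Z**2 ↦ 3·1·1·25 = 75
Sum: F(7, 7, 5) = (49) + (49) + (-35) + (98) + (-70) + (75) = 166.
Reducing mod 11: 166 ≡ 1 (mod 11).
Since F(a, b, c) ≡ 1 ≠ 0 (mod 11), P does NOT lie on the curve.


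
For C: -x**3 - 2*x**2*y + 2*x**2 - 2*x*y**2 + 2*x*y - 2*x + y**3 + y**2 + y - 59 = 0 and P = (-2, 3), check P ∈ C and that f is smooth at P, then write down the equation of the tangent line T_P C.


Tangent line at P: -10*x + 46*y - 158 = 0.

Step 1: f(-2, 3) = 0, so P lies on C.
Step 2: partial derivatives
  f_x(x, y) = -3*x**2 - 4*x*y + 4*x - 2*y**2 + 2*y - 2, f_y(x, y) = -2*x**2 - 4*x*y + 2*x + 3*y**2 + 2*y + 1.
  f_x(P) = -10, f_y(P) = 46 (gradient nonzero, so P is smooth).
Step 3: tangent line at P: -10·(x − -2) + 46·(y − 3) = 0.
Expanding: -10*x + 46*y - 158 = 0.


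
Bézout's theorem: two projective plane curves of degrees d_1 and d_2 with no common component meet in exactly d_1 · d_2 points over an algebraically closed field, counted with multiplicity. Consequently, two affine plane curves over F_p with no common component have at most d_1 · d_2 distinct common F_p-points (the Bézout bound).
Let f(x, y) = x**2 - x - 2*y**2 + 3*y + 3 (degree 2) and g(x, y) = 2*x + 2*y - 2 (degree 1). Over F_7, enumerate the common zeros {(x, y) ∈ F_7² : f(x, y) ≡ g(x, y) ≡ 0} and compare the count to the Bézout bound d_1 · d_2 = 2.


Common zeros: {(2, 6), (5, 3)}; count = 2; Bézout bound = 2.

deg(f) = 2, deg(g) = 1, so Bézout bound = 2.
Scan x ∈ F_7. For each x, list the y ∈ F_7 with f(x, y) ≡ 0 and those with g(x, y) ≡ 0 (mod 7); the common zeros in that column are the intersection.
  x = 0: f ≡ 0 at y ∈ ∅; g ≡ 0 at y ∈ {1}; common: ∅.
  x = 1: f ≡ 0 at y ∈ ∅; g ≡ 0 at y ∈ {0}; common: ∅.
  x = 2: f ≡ 0 at y ∈ {6}; g ≡ 0 at y ∈ {6}; common: {6}.
  x = 3: f ≡ 0 at y ∈ {2, 3}; g ≡ 0 at y ∈ {5}; common: ∅.
  x = 4: f ≡ 0 at y ∈ ∅; g ≡ 0 at y ∈ {4}; common: ∅.
  x = 5: f ≡ 0 at y ∈ {2, 3}; g ≡ 0 at y ∈ {3}; common: {3}.
  x = 6: f ≡ 0 at y ∈ {6}; g ≡ 0 at y ∈ {2}; common: ∅.
Collecting: common zeros = {(2, 6), (5, 3)}, so the count is 2.
Comparison with the Bézout bound: 2 ≤ 2 = deg(f)·deg(g), as expected for curves with no common component (the bound is attained).


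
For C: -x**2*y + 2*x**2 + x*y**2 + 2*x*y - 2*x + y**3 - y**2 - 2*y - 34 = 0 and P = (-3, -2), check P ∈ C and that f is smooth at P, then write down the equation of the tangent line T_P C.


Tangent line at P: -26*x + 11*y - 56 = 0.

Step 1: f(-3, -2) = 0, so P lies on C.
Step 2: partial derivatives
  f_x(x, y) = -2*x*y + 4*x + y**2 + 2*y - 2, f_y(x, y) = -x**2 + 2*x*y + 2*x + 3*y**2 - 2*y - 2.
  f_x(P) = -26, f_y(P) = 11 (gradient nonzero, so P is smooth).
Step 3: tangent line at P: -26·(x − -3) + 11·(y − -2) = 0.
Expanding: -26*x + 11*y - 56 = 0.


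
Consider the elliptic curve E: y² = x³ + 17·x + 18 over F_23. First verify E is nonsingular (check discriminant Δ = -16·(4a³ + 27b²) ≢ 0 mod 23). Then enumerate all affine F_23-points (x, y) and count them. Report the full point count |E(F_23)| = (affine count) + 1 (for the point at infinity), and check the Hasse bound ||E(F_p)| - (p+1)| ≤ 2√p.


Affine points = {(0, 8), (0, 15), (1, 6), (1, 17), (3, 2), (3, 21), (4, 9), (4, 14), (9, 7), (9, 16), (11, 8), (11, 15), (12, 8), (12, 15), (16, 4), (16, 19), (19, 1), (19, 22), (20, 3), (20, 20), (22, 0)}; affine count = 21; |E(F_23)| = 22.

Discriminant check: Δ ∝ 4a³ + 27b² = 4·17³ + 27·18² = 4·4913 + 27·324 ≡ 18 (mod 23). Nonzero ⇒ E is nonsingular.
For each x ∈ F_23, compute rhs = x³ + 17·x + 18 mod 23, then count y ∈ F_23 with y² ≡ rhs.
  x = 0: rhs = 18, matching y values: 8, 15 (2 points).
  x = 1: rhs = 13, matching y values: 6, 17 (2 points).
  x = 2: rhs = 14, matching y values: none (0 points).
  x = 3: rhs = 4, matching y values: 2, 21 (2 points).
  x = 4: rhs = 12, matching y values: 9, 14 (2 points).
  x = 5: rhs = 21, matching y values: none (0 points).
  x = 6: rhs = 14, matching y values: none (0 points).
  x = 7: rhs = 20, matching y values: none (0 points).
  x = 8: rhs = 22, matching y values: none (0 points).
  x = 9: rhs = 3, matching y values: 7, 16 (2 points).
  x = 10: rhs = 15, matching y values: none (0 points).
  x = 11: rhs = 18, matching y values: 8, 15 (2 points).
  x = 12: rhs = 18, matching y values: 8, 15 (2 points).
  x = 13: rhs = 21, matching y values: none (0 points).
  x = 14: rhs = 10, matching y values: none (0 points).
  x = 15: rhs = 14, matching y values: none (0 points).
  x = 16: rhs = 16, matching y values: 4, 19 (2 points).
  x = 17: rhs = 22, matching y values: none (0 points).
  x = 18: rhs = 15, matching y values: none (0 points).
  x = 19: rhs = 1, matching y values: 1, 22 (2 points).
  x = 20: rhs = 9, matching y values: 3, 20 (2 points).
  x = 21: rhs = 22, matching y values: none (0 points).
  x = 22: rhs = 0, matching y values: 0 (1 points).
Total affine count: 21.
Full point count |E(F_23)| = 21 + 1 = 22.
Hasse bound: |22 − (23+1)| = |-2| = 2 ≤ 2√23 ≈ 9.5917 ✓.


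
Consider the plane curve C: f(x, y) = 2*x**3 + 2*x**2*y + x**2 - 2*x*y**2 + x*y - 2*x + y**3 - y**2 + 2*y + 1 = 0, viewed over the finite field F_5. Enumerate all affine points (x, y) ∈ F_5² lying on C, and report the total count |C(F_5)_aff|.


Affine F_5-points: {(0, 3), (1, 1), (2, 1), (2, 3), (3, 1), (4, 2)}; count = 6.

For each of the 25 pairs (x, y) ∈ F_5², evaluate f(x, y) mod 5. Record the zeros.
  x = 0: [0↦1, 1↦3, 2↦4, 3↦0, 4↦2]  zeros at y ∈ {3}
  x = 1: [0↦2, 1↦0, 2↦3, 3↦2, 4↦3]  zeros at y ∈ {1}
  x = 2: [0↦2, 1↦0, 2↦4, 3↦0, 4↦4]  zeros at y ∈ {1, 3}
  x = 3: [0↦3, 1↦0, 2↦4, 3↦1, 4↦2]  zeros at y ∈ {1}
  x = 4: [0↦2, 1↦2, 2↦0, 3↦2, 4↦4]  zeros at y ∈ {2}
Collecting zeros: affine points = {(0, 3), (1, 1), (2, 1), (2, 3), (3, 1), (4, 2)}.
Total count |C(F_5)_aff| = 6.


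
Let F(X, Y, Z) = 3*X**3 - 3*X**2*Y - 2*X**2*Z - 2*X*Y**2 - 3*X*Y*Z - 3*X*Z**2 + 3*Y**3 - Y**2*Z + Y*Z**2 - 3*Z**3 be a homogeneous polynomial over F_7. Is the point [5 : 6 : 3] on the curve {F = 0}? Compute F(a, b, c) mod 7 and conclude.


F(5,6,3) ≡ 6 (mod 7); P is NOT on the curve.

Evaluate F(5, 6, 3) term-by-term (mod 7).
  3*X**3 ↦ 3·125·1·1 = 375
  -3*X**2*Y ↦ -3·25·6·1 = -450
  -2*X**2*Z ↦ -2·25·1·3 = -150
  -2*X*Y**2 ↦ -2·5·36·1 = -360
  -3*X*Y*Z ↦ -3·5·6·3 = -270
  -3*X*Z**2 ↦ -3·5·1·9 = -135
  3*Y**3 ↦ 3·1·216·1 = 648
  -Y**2*Z ↦ -1·1·36·3 = -108
  Y*Z**2 ↦ 1·1·6·9 = 54
  -3*Z**3 ↦ -3·1·1·27 = -81
Sum: F(5, 6, 3) = (375) + (-450) + (-150) + (-360) + (-270) + (-135) + (648) + (-108) + (54) + (-81) = -477.
Reducing mod 7: -477 ≡ 6 (mod 7).
Since F(a, b, c) ≡ 6 ≠ 0 (mod 7), P does NOT lie on the curve.


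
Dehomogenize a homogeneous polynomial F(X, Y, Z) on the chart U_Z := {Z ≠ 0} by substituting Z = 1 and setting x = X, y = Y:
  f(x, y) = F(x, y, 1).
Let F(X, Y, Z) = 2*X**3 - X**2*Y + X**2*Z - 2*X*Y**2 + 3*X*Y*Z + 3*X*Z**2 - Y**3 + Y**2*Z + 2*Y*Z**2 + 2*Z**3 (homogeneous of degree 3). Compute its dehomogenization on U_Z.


f(x, y) = 2*x**3 - x**2*y + x**2 - 2*x*y**2 + 3*x*y + 3*x - y**3 + y**2 + 2*y + 2

On U_Z we set Z = 1. Each monomial c·X^i·Y^j·Z^k in F becomes c·x^i·y^j·1^k = c·x^i·y^j.
Substituting Z = 1: F(X, Y, 1) = 2*x**3 - x**2*y + x**2 - 2*x*y**2 + 3*x*y + 3*x - y**3 + y**2 + 2*y + 2.
Note: deg(f) ≤ deg(F) = 3; strict inequality happens when F is divisible by Z (lost terms).


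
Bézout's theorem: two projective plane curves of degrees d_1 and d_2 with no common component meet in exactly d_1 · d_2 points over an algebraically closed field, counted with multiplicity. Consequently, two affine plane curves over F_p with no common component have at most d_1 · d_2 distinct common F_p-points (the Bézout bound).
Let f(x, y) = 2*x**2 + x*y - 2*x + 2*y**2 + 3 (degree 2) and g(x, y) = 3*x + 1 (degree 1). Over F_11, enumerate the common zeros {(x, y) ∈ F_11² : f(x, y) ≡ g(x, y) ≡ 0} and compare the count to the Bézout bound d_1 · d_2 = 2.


Common zeros: ∅; count = 0; Bézout bound = 2.

deg(f) = 2, deg(g) = 1, so Bézout bound = 2.
Scan x ∈ F_11. For each x, list the y ∈ F_11 with f(x, y) ≡ 0 and those with g(x, y) ≡ 0 (mod 11); the common zeros in that column are the intersection.
  x = 0: f ≡ 0 at y ∈ {2, 9}; g ≡ 0 at y ∈ ∅; common: ∅.
  x = 1: f ≡ 0 at y ∈ ∅; g ≡ 0 at y ∈ ∅; common: ∅.
  x = 2: f ≡ 0 at y ∈ {1, 9}; g ≡ 0 at y ∈ ∅; common: ∅.
  x = 3: f ≡ 0 at y ∈ ∅; g ≡ 0 at y ∈ ∅; common: ∅.
  x = 4: f ≡ 0 at y ∈ {1, 8}; g ≡ 0 at y ∈ ∅; common: ∅.
  x = 5: f ≡ 0 at y ∈ {7}; g ≡ 0 at y ∈ ∅; common: ∅.
  x = 6: f ≡ 0 at y ∈ {3, 5}; g ≡ 0 at y ∈ ∅; common: ∅.
  x = 7: f ≡ 0 at y ∈ ∅; g ≡ 0 at y ∈ {0, 1, 2, 3, 4, 5, 6, 7, 8, 9, 10}; common: ∅.
  x = 8: f ≡ 0 at y ∈ ∅; g ≡ 0 at y ∈ ∅; common: ∅.
  x = 9: f ≡ 0 at y ∈ {5, 7}; g ≡ 0 at y ∈ ∅; common: ∅.
  x = 10: f ≡ 0 at y ∈ {3}; g ≡ 0 at y ∈ ∅; common: ∅.
Collecting: common zeros = ∅, so the count is 0.
Comparison with the Bézout bound: 0 ≤ 2 = deg(f)·deg(g), as expected for curves with no common component (the affine F_11-count falls short of the bound because intersections may lie at infinity, over extension fields, or carry multiplicity).


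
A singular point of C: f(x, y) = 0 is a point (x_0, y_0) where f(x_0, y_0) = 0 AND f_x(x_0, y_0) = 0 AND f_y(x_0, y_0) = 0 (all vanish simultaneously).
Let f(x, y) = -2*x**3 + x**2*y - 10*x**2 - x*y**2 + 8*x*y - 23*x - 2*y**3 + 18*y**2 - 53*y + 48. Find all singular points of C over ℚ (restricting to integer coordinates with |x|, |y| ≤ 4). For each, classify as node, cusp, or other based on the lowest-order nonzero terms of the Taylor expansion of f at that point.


Singular points: {(-1, 3)}; classification: node.

Compute partial derivatives:
  f_x = -6*x**2 + 2*x*y - 20*x - y**2 + 8*y - 23.
  f_y = x**2 - 2*x*y + 8*x - 6*y**2 + 36*y - 53.
Scan x_0 ∈ {−4, ..., 4}. For each x_0, f_y(x_0, y) is a polynomial in y; find its integer roots y ∈ {−4, ..., 4}, then test f_x and f at those candidates.
  x = -4: f_y(-4, y) = -6*y**2 + 44*y - 69; no integer root y with |y| ≤ 4.
  x = -3: f_y(-3, y) = -6*y**2 + 42*y - 68; no integer root y with |y| ≤ 4.
  x = -2: f_y(-2, y) = -6*y**2 + 40*y - 65; no integer root y with |y| ≤ 4.
  x = -1: f_y(-1, y) = -6*y**2 + 38*y - 60; vanishes at y ∈ {3}. (-1, 3): f_x = 0, f = 0 — SINGULAR.
  x = 0: f_y(0, y) = -6*y**2 + 36*y - 53; no integer root y with |y| ≤ 4.
  x = 1: f_y(1, y) = -6*y**2 + 34*y - 44; vanishes at y ∈ {2}. (1, 2): f_x = -33 ≠ 0.
  x = 2: f_y(2, y) = -6*y**2 + 32*y - 33; no integer root y with |y| ≤ 4.
  x = 3: f_y(3, y) = -6*y**2 + 30*y - 20; no integer root y with |y| ≤ 4.
  x = 4: f_y(4, y) = -6*y**2 + 28*y - 5; no integer root y with |y| ≤ 4.
Only singular point on the grid: (-1, 3).
Classify: substitute x = -1 + u, y = 3 + v and expand: f = -2*u**3 + u**2*v - u**2 - u*v**2 - 2*v**3 + v**2.
No constant or linear terms (consistent with a singular point). Quadratic part: -u**2 + v**2. Cubic part: -2*u**3 + u**2*v - u*v**2 - 2*v**3.
The quadratic part v**2 - u**2 = (v − u)(v + u) splits into two distinct linear factors, so there are two distinct tangent lines y − 3 = ±(x − -1) — this is a node (ordinary double point).
Classification: node.


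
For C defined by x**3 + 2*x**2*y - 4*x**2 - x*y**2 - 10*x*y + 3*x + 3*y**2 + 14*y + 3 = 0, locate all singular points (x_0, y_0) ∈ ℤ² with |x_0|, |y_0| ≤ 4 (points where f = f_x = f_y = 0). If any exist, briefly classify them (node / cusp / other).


Singular points: {(2, -1)}; classification: cusp.

Compute partial derivatives:
  f_x = 3*x**2 + 4*x*y - 8*x - y**2 - 10*y + 3.
  f_y = 2*x**2 - 2*x*y - 10*x + 6*y + 14.
Scan x_0 ∈ {−4, ..., 4}. For each x_0, f_y(x_0, y) is a polynomial in y; find its integer roots y ∈ {−4, ..., 4}, then test f_x and f at those candidates.
  x = -4: f_y(-4, y) = 14*y + 86; no integer root y with |y| ≤ 4.
  x = -3: f_y(-3, y) = 12*y + 62; no integer root y with |y| ≤ 4.
  x = -2: f_y(-2, y) = 10*y + 42; no integer root y with |y| ≤ 4.
  x = -1: f_y(-1, y) = 8*y + 26; no integer root y with |y| ≤ 4.
  x = 0: f_y(0, y) = 6*y + 14; no integer root y with |y| ≤ 4.
  x = 1: f_y(1, y) = 4*y + 6; no integer root y with |y| ≤ 4.
  x = 2: f_y(2, y) = 2*y + 2; vanishes at y ∈ {-1}. (2, -1): f_x = 0, f = 0 — SINGULAR.
  x = 3: f_y(3, y) = 2; no integer root y with |y| ≤ 4.
  x = 4: f_y(4, y) = 6 - 2*y; vanishes at y ∈ {3}. (4, 3): f_x = 28 ≠ 0.
Only singular point on the grid: (2, -1).
Classify: substitute x = 2 + u, y = -1 + v and expand: f = u**3 + 2*u**2*v - u*v**2 + v**2.
No constant or linear terms (consistent with a singular point). Quadratic part: v**2. Cubic part: u**3 + 2*u**2*v - u*v**2.
The quadratic part v**2 is a perfect square, so there is a single (double) tangent line v = 0, i.e. y = -1. Restricting the cubic part to that line (v = 0) leaves u**3 ≠ 0, so f is not divisible by v and the branch is v² ≈ -u**3 to lowest order — this is a cusp.
Classification: cusp.


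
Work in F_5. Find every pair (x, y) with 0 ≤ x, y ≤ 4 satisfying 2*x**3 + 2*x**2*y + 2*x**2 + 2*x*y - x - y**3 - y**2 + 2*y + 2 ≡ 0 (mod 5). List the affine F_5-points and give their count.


Affine F_5-points: {(0, 4), (1, 0), (1, 2), (2, 2), (2, 3), (2, 4), (3, 1), (3, 4), (4, 2)}; count = 9.

For each of the 25 pairs (x, y) ∈ F_5², evaluate f(x, y) mod 5. Record the zeros.
  x = 0: [0↦2, 1↦2, 2↦4, 3↦2, 4↦0]  zeros at y ∈ {4}
  x = 1: [0↦0, 1↦4, 2↦0, 3↦2, 4↦4]  zeros at y ∈ {0, 2}
  x = 2: [0↦4, 1↦1, 2↦0, 3↦0, 4↦0]  zeros at y ∈ {2, 3, 4}
  x = 3: [0↦1, 1↦0, 2↦1, 3↦3, 4↦0]  zeros at y ∈ {1, 4}
  x = 4: [0↦3, 1↦3, 2↦0, 3↦3, 4↦1]  zeros at y ∈ {2}
Collecting zeros: affine points = {(0, 4), (1, 0), (1, 2), (2, 2), (2, 3), (2, 4), (3, 1), (3, 4), (4, 2)}.
Total count |C(F_5)_aff| = 9.


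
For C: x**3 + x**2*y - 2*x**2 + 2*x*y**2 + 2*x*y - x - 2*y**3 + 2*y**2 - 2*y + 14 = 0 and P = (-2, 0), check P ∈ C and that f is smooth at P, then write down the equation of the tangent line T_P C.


Tangent line at P: 19*x - 2*y + 38 = 0.

Step 1: f(-2, 0) = 0, so P lies on C.
Step 2: partial derivatives
  f_x(x, y) = 3*x**2 + 2*x*y - 4*x + 2*y**2 + 2*y - 1, f_y(x, y) = x**2 + 4*x*y + 2*x - 6*y**2 + 4*y - 2.
  f_x(P) = 19, f_y(P) = -2 (gradient nonzero, so P is smooth).
Step 3: tangent line at P: 19·(x − -2) + -2·(y − 0) = 0.
Expanding: 19*x - 2*y + 38 = 0.


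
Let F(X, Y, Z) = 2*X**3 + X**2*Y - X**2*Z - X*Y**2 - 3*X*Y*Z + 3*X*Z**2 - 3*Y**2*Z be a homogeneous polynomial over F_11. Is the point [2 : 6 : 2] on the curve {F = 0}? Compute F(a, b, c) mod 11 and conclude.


F(2,6,2) ≡ 4 (mod 11); P is NOT on the curve.

Evaluate F(2, 6, 2) term-by-term (mod 11).
  2*X**3 ↦ 2·8·1·1 = 16
  X**2*Y ↦ 1·4·6·1 = 24
  -X**2*Z ↦ -1·4·1·2 = -8
  -X*Y**2 ↦ -1·2·36·1 = -72
  -3*X*Y*Z ↦ -3·2·6·2 = -72
  3*X*Z**2 ↦ 3·2·1·4 = 24
  -3*Y**2*Z ↦ -3·1·36·2 = -216
Sum: F(2, 6, 2) = (16) + (24) + (-8) + (-72) + (-72) + (24) + (-216) = -304.
Reducing mod 11: -304 ≡ 4 (mod 11).
Since F(a, b, c) ≡ 4 ≠ 0 (mod 11), P does NOT lie on the curve.


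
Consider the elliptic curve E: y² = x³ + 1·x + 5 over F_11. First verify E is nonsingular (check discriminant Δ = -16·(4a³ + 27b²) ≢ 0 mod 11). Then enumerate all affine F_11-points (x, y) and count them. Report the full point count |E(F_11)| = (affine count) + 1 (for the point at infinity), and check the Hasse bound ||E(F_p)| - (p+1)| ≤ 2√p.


Affine points = {(0, 4), (0, 7), (2, 2), (2, 9), (5, 5), (5, 6), (7, 5), (7, 6), (10, 5), (10, 6)}; affine count = 10; |E(F_11)| = 11.

Discriminant check: Δ ∝ 4a³ + 27b² = 4·1³ + 27·5² = 4·1 + 27·25 ≡ 8 (mod 11). Nonzero ⇒ E is nonsingular.
For each x ∈ F_11, compute rhs = x³ + 1·x + 5 mod 11, then count y ∈ F_11 with y² ≡ rhs.
  x = 0: rhs = 5, matching y values: 4, 7 (2 points).
  x = 1: rhs = 7, matching y values: none (0 points).
  x = 2: rhs = 4, matching y values: 2, 9 (2 points).
  x = 3: rhs = 2, matching y values: none (0 points).
  x = 4: rhs = 7, matching y values: none (0 points).
  x = 5: rhs = 3, matching y values: 5, 6 (2 points).
  x = 6: rhs = 7, matching y values: none (0 points).
  x = 7: rhs = 3, matching y values: 5, 6 (2 points).
  x = 8: rhs = 8, matching y values: none (0 points).
  x = 9: rhs = 6, matching y values: none (0 points).
  x = 10: rhs = 3, matching y values: 5, 6 (2 points).
Total affine count: 10.
Full point count |E(F_11)| = 10 + 1 = 11.
Hasse bound: |11 − (11+1)| = |-1| = 1 ≤ 2√11 ≈ 6.6332 ✓.


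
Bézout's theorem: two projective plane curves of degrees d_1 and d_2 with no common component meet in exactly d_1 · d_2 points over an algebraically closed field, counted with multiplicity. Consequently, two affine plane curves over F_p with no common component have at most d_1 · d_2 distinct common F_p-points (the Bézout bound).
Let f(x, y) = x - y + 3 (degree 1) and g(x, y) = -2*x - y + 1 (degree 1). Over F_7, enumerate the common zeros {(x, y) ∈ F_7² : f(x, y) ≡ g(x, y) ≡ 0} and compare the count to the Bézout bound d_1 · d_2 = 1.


Common zeros: {(4, 0)}; count = 1; Bézout bound = 1.

deg(f) = 1, deg(g) = 1, so Bézout bound = 1.
Scan x ∈ F_7. For each x, list the y ∈ F_7 with f(x, y) ≡ 0 and those with g(x, y) ≡ 0 (mod 7); the common zeros in that column are the intersection.
  x = 0: f ≡ 0 at y ∈ {3}; g ≡ 0 at y ∈ {1}; common: ∅.
  x = 1: f ≡ 0 at y ∈ {4}; g ≡ 0 at y ∈ {6}; common: ∅.
  x = 2: f ≡ 0 at y ∈ {5}; g ≡ 0 at y ∈ {4}; common: ∅.
  x = 3: f ≡ 0 at y ∈ {6}; g ≡ 0 at y ∈ {2}; common: ∅.
  x = 4: f ≡ 0 at y ∈ {0}; g ≡ 0 at y ∈ {0}; common: {0}.
  x = 5: f ≡ 0 at y ∈ {1}; g ≡ 0 at y ∈ {5}; common: ∅.
  x = 6: f ≡ 0 at y ∈ {2}; g ≡ 0 at y ∈ {3}; common: ∅.
Collecting: common zeros = {(4, 0)}, so the count is 1.
Comparison with the Bézout bound: 1 ≤ 1 = deg(f)·deg(g), as expected for curves with no common component (the bound is attained).


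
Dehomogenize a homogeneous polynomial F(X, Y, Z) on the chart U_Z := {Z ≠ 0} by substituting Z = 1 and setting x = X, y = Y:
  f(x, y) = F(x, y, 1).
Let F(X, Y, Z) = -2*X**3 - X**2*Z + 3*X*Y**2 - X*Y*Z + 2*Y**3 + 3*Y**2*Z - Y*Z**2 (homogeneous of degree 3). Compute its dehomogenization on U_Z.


f(x, y) = -2*x**3 - x**2 + 3*x*y**2 - x*y + 2*y**3 + 3*y**2 - y

On U_Z we set Z = 1. Each monomial c·X^i·Y^j·Z^k in F becomes c·x^i·y^j·1^k = c·x^i·y^j.
Substituting Z = 1: F(X, Y, 1) = -2*x**3 - x**2 + 3*x*y**2 - x*y + 2*y**3 + 3*y**2 - y.
Note: deg(f) ≤ deg(F) = 3; strict inequality happens when F is divisible by Z (lost terms).


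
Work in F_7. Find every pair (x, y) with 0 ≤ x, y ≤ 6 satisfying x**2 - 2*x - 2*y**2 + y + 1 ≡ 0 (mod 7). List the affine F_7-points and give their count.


Affine F_7-points: {(0, 1), (0, 3), (1, 0), (1, 4), (2, 1), (2, 3)}; count = 6.

For each of the 49 pairs (x, y) ∈ F_7², evaluate f(x, y) mod 7. Record the zeros.
  x = 0: [0↦1, 1↦0, 2↦2, 3↦0, 4↦1, 5↦5, 6↦5]  zeros at y ∈ {1, 3}
  x = 1: [0↦0, 1↦6, 2↦1, 3↦6, 4↦0, 5↦4, 6↦4]  zeros at y ∈ {0, 4}
  x = 2: [0↦1, 1↦0, 2↦2, 3↦0, 4↦1, 5↦5, 6↦5]  zeros at y ∈ {1, 3}
  x = 3: [0↦4, 1↦3, 2↦5, 3↦3, 4↦4, 5↦1, 6↦1]  zeros at y ∈ ∅
  x = 4: [0↦2, 1↦1, 2↦3, 3↦1, 4↦2, 5↦6, 6↦6]  zeros at y ∈ ∅
  x = 5: [0↦2, 1↦1, 2↦3, 3↦1, 4↦2, 5↦6, 6↦6]  zeros at y ∈ ∅
  x = 6: [0↦4, 1↦3, 2↦5, 3↦3, 4↦4, 5↦1, 6↦1]  zeros at y ∈ ∅
Collecting zeros: affine points = {(0, 1), (0, 3), (1, 0), (1, 4), (2, 1), (2, 3)}.
Total count |C(F_7)_aff| = 6.


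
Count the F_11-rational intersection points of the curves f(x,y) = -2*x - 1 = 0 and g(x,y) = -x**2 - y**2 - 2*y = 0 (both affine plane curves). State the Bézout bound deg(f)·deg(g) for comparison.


Common zeros: {(5, 2), (5, 7)}; count = 2; Bézout bound = 2.

deg(f) = 1, deg(g) = 2, so Bézout bound = 2.
Scan x ∈ F_11. For each x, list the y ∈ F_11 with f(x, y) ≡ 0 and those with g(x, y) ≡ 0 (mod 11); the common zeros in that column are the intersection.
  x = 0: f ≡ 0 at y ∈ ∅; g ≡ 0 at y ∈ {0, 9}; common: ∅.
  x = 1: f ≡ 0 at y ∈ ∅; g ≡ 0 at y ∈ {10}; common: ∅.
  x = 2: f ≡ 0 at y ∈ ∅; g ≡ 0 at y ∈ ∅; common: ∅.
  x = 3: f ≡ 0 at y ∈ ∅; g ≡ 0 at y ∈ {4, 5}; common: ∅.
  x = 4: f ≡ 0 at y ∈ ∅; g ≡ 0 at y ∈ ∅; common: ∅.
  x = 5: f ≡ 0 at y ∈ {0, 1, 2, 3, 4, 5, 6, 7, 8, 9, 10}; g ≡ 0 at y ∈ {2, 7}; common: {2, 7}.
  x = 6: f ≡ 0 at y ∈ ∅; g ≡ 0 at y ∈ {2, 7}; common: ∅.
  x = 7: f ≡ 0 at y ∈ ∅; g ≡ 0 at y ∈ ∅; common: ∅.
  x = 8: f ≡ 0 at y ∈ ∅; g ≡ 0 at y ∈ {4, 5}; common: ∅.
  x = 9: f ≡ 0 at y ∈ ∅; g ≡ 0 at y ∈ ∅; common: ∅.
  x = 10: f ≡ 0 at y ∈ ∅; g ≡ 0 at y ∈ {10}; common: ∅.
Collecting: common zeros = {(5, 2), (5, 7)}, so the count is 2.
Comparison with the Bézout bound: 2 ≤ 2 = deg(f)·deg(g), as expected for curves with no common component (the bound is attained).


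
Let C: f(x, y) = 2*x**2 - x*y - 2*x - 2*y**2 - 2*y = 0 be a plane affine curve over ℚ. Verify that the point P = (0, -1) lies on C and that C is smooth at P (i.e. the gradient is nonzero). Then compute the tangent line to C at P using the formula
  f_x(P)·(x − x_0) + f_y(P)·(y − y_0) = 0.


Tangent line at P: -x + 2*y + 2 = 0.

Step 1: f(0, -1) = 0, so P lies on C.
Step 2: partial derivatives
  f_x(x, y) = 4*x - y - 2, f_y(x, y) = -x - 4*y - 2.
  f_x(P) = -1, f_y(P) = 2 (gradient nonzero, so P is smooth).
Step 3: tangent line at P: -1·(x − 0) + 2·(y − -1) = 0.
Expanding: -x + 2*y + 2 = 0.


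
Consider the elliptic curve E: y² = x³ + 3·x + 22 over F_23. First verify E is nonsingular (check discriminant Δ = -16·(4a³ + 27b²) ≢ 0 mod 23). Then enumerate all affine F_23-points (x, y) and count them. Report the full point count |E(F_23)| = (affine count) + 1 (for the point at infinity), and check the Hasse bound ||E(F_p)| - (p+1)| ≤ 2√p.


Affine points = {(1, 7), (1, 16), (2, 6), (2, 17), (3, 9), (3, 14), (4, 11), (4, 12), (5, 1), (5, 22), (6, 7), (6, 16), (7, 8), (7, 15), (8, 11), (8, 12), (11, 11), (11, 12), (13, 2), (13, 21), (14, 5), (14, 18), (16, 7), (16, 16), (17, 8), (17, 15), (20, 3), (20, 20), (21, 10), (21, 13), (22, 8), (22, 15)}; affine count = 32; |E(F_23)| = 33.

Discriminant check: Δ ∝ 4a³ + 27b² = 4·3³ + 27·22² = 4·27 + 27·484 ≡ 20 (mod 23). Nonzero ⇒ E is nonsingular.
For each x ∈ F_23, compute rhs = x³ + 3·x + 22 mod 23, then count y ∈ F_23 with y² ≡ rhs.
  x = 0: rhs = 22, matching y values: none (0 points).
  x = 1: rhs = 3, matching y values: 7, 16 (2 points).
  x = 2: rhs = 13, matching y values: 6, 17 (2 points).
  x = 3: rhs = 12, matching y values: 9, 14 (2 points).
  x = 4: rhs = 6, matching y values: 11, 12 (2 points).
  x = 5: rhs = 1, matching y values: 1, 22 (2 points).
  x = 6: rhs = 3, matching y values: 7, 16 (2 points).
  x = 7: rhs = 18, matching y values: 8, 15 (2 points).
  x = 8: rhs = 6, matching y values: 11, 12 (2 points).
  x = 9: rhs = 19, matching y values: none (0 points).
  x = 10: rhs = 17, matching y values: none (0 points).
  x = 11: rhs = 6, matching y values: 11, 12 (2 points).
  x = 12: rhs = 15, matching y values: none (0 points).
  x = 13: rhs = 4, matching y values: 2, 21 (2 points).
  x = 14: rhs = 2, matching y values: 5, 18 (2 points).
  x = 15: rhs = 15, matching y values: none (0 points).
  x = 16: rhs = 3, matching y values: 7, 16 (2 points).
  x = 17: rhs = 18, matching y values: 8, 15 (2 points).
  x = 18: rhs = 20, matching y values: none (0 points).
  x = 19: rhs = 15, matching y values: none (0 points).
  x = 20: rhs = 9, matching y values: 3, 20 (2 points).
  x = 21: rhs = 8, matching y values: 10, 13 (2 points).
  x = 22: rhs = 18, matching y values: 8, 15 (2 points).
Total affine count: 32.
Full point count |E(F_23)| = 32 + 1 = 33.
Hasse bound: |33 − (23+1)| = |9| = 9 ≤ 2√23 ≈ 9.5917 ✓.


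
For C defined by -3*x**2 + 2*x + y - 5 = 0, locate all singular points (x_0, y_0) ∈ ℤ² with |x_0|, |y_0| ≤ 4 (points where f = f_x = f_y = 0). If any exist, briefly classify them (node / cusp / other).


No singular points in the scanned grid; C is smooth there.

Compute partial derivatives:
  f_x = 2 - 6*x.
  f_y = 1.
f_y = 1 is a nonzero constant, so f_y never vanishes: no point (x, y) can satisfy f = f_x = f_y = 0. In particular no (x, y) ∈ {−4, ..., 4}² is singular; the curve is smooth.


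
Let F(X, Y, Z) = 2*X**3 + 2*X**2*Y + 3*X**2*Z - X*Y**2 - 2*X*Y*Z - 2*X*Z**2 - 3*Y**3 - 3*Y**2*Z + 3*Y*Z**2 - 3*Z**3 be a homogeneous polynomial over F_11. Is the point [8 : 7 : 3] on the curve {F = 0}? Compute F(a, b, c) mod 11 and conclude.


F(8,7,3) ≡ 9 (mod 11); P is NOT on the curve.

Evaluate F(8, 7, 3) term-by-term (mod 11).
  2*X**3 ↦ 2·512·1·1 = 1024
  2*X**2*Y ↦ 2·64·7·1 = 896
  3*X**2*Z ↦ 3·64·1·3 = 576
  -X*Y**2 ↦ -1·8·49·1 = -392
  -2*X*Y*Z ↦ -2·8·7·3 = -336
  -2*X*Z**2 ↦ -2·8·1·9 = -144
  -3*Y**3 ↦ -3·1·343·1 = -1029
  -3*Y**2*Z ↦ -3·1·49·3 = -441
  3*Y*Z**2 ↦ 3·1·7·9 = 189
  -3*Z**3 ↦ -3·1·1·27 = -81
Sum: F(8, 7, 3) = (1024) + (896) + (576) + (-392) + (-336) + (-144) + (-1029) + (-441) + (189) + (-81) = 262.
Reducing mod 11: 262 ≡ 9 (mod 11).
Since F(a, b, c) ≡ 9 ≠ 0 (mod 11), P does NOT lie on the curve.


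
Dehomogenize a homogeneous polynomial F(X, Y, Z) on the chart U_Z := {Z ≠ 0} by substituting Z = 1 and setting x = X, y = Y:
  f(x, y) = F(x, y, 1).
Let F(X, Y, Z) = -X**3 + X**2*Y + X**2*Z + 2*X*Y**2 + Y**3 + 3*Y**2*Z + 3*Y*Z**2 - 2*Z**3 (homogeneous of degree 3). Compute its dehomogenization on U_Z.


f(x, y) = -x**3 + x**2*y + x**2 + 2*x*y**2 + y**3 + 3*y**2 + 3*y - 2

On U_Z we set Z = 1. Each monomial c·X^i·Y^j·Z^k in F becomes c·x^i·y^j·1^k = c·x^i·y^j.
Substituting Z = 1: F(X, Y, 1) = -x**3 + x**2*y + x**2 + 2*x*y**2 + y**3 + 3*y**2 + 3*y - 2.
Note: deg(f) ≤ deg(F) = 3; strict inequality happens when F is divisible by Z (lost terms).


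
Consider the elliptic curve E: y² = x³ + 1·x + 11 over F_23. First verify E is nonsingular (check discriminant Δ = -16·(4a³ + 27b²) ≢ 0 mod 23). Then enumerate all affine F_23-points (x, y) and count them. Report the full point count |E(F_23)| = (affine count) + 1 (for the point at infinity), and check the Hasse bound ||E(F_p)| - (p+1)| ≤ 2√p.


Affine points = {(1, 6), (1, 17), (3, 8), (3, 15), (5, 7), (5, 16), (6, 7), (6, 16), (7, 4), (7, 19), (8, 5), (8, 18), (9, 6), (9, 17), (10, 3), (10, 20), (12, 7), (12, 16), (13, 6), (13, 17), (14, 3), (14, 20), (16, 11), (16, 12), (19, 9), (19, 14), (20, 2), (20, 21), (21, 1), (21, 22), (22, 3), (22, 20)}; affine count = 32; |E(F_23)| = 33.

Discriminant check: Δ ∝ 4a³ + 27b² = 4·1³ + 27·11² = 4·1 + 27·121 ≡ 5 (mod 23). Nonzero ⇒ E is nonsingular.
For each x ∈ F_23, compute rhs = x³ + 1·x + 11 mod 23, then count y ∈ F_23 with y² ≡ rhs.
  x = 0: rhs = 11, matching y values: none (0 points).
  x = 1: rhs = 13, matching y values: 6, 17 (2 points).
  x = 2: rhs = 21, matching y values: none (0 points).
  x = 3: rhs = 18, matching y values: 8, 15 (2 points).
  x = 4: rhs = 10, matching y values: none (0 points).
  x = 5: rhs = 3, matching y values: 7, 16 (2 points).
  x = 6: rhs = 3, matching y values: 7, 16 (2 points).
  x = 7: rhs = 16, matching y values: 4, 19 (2 points).
  x = 8: rhs = 2, matching y values: 5, 18 (2 points).
  x = 9: rhs = 13, matching y values: 6, 17 (2 points).
  x = 10: rhs = 9, matching y values: 3, 20 (2 points).
  x = 11: rhs = 19, matching y values: none (0 points).
  x = 12: rhs = 3, matching y values: 7, 16 (2 points).
  x = 13: rhs = 13, matching y values: 6, 17 (2 points).
  x = 14: rhs = 9, matching y values: 3, 20 (2 points).
  x = 15: rhs = 20, matching y values: none (0 points).
  x = 16: rhs = 6, matching y values: 11, 12 (2 points).
  x = 17: rhs = 19, matching y values: none (0 points).
  x = 18: rhs = 19, matching y values: none (0 points).
  x = 19: rhs = 12, matching y values: 9, 14 (2 points).
  x = 20: rhs = 4, matching y values: 2, 21 (2 points).
  x = 21: rhs = 1, matching y values: 1, 22 (2 points).
  x = 22: rhs = 9, matching y values: 3, 20 (2 points).
Total affine count: 32.
Full point count |E(F_23)| = 32 + 1 = 33.
Hasse bound: |33 − (23+1)| = |9| = 9 ≤ 2√23 ≈ 9.5917 ✓.


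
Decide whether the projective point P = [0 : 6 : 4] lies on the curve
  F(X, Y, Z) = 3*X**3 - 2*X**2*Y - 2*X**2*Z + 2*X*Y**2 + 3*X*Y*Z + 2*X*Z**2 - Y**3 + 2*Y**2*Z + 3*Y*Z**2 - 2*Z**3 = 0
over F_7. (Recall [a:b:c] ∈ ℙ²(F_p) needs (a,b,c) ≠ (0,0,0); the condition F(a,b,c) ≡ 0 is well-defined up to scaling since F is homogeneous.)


F(0,6,4) ≡ 1 (mod 7); P is NOT on the curve.

Evaluate F(0, 6, 4) term-by-term (mod 7).
  3*X**3 ↦ 3·0·1·1 = 0
  -2*X**2*Y ↦ -2·0·6·1 = 0
  -2*X**2*Z ↦ -2·0·1·4 = 0
  2*X*Y**2 ↦ 2·0·36·1 = 0
  3*X*Y*Z ↦ 3·0·6·4 = 0
  2*X*Z**2 ↦ 2·0·1·16 = 0
  -Y**3 ↦ -1·1·216·1 = -216
  2*Y**2*Z ↦ 2·1·36·4 = 288
  3*Y*Z**2 ↦ 3·1·6·16 = 288
  -2*Z**3 ↦ -2·1·1·64 = -128
Sum: F(0, 6, 4) = (0) + (0) + (0) + (0) + (0) + (0) + (-216) + (288) + (288) + (-128) = 232.
Reducing mod 7: 232 ≡ 1 (mod 7).
Since F(a, b, c) ≡ 1 ≠ 0 (mod 7), P does NOT lie on the curve.


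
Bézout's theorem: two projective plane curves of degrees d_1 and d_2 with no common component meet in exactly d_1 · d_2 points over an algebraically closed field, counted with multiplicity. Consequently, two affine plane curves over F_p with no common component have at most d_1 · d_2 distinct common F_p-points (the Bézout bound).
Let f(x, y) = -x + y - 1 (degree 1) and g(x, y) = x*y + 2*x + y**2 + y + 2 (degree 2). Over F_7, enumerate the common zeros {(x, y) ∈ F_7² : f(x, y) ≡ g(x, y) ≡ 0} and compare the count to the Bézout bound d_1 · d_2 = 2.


Common zeros: {(5, 6), (6, 0)}; count = 2; Bézout bound = 2.

deg(f) = 1, deg(g) = 2, so Bézout bound = 2.
Scan x ∈ F_7. For each x, list the y ∈ F_7 with f(x, y) ≡ 0 and those with g(x, y) ≡ 0 (mod 7); the common zeros in that column are the intersection.
  x = 0: f ≡ 0 at y ∈ {1}; g ≡ 0 at y ∈ {3}; common: ∅.
  x = 1: f ≡ 0 at y ∈ {2}; g ≡ 0 at y ∈ {1, 4}; common: ∅.
  x = 2: f ≡ 0 at y ∈ {3}; g ≡ 0 at y ∈ ∅; common: ∅.
  x = 3: f ≡ 0 at y ∈ {4}; g ≡ 0 at y ∈ ∅; common: ∅.
  x = 4: f ≡ 0 at y ∈ {5}; g ≡ 0 at y ∈ ∅; common: ∅.
  x = 5: f ≡ 0 at y ∈ {6}; g ≡ 0 at y ∈ {2, 6}; common: {6}.
  x = 6: f ≡ 0 at y ∈ {0}; g ≡ 0 at y ∈ {0}; common: {0}.
Collecting: common zeros = {(5, 6), (6, 0)}, so the count is 2.
Comparison with the Bézout bound: 2 ≤ 2 = deg(f)·deg(g), as expected for curves with no common component (the bound is attained).


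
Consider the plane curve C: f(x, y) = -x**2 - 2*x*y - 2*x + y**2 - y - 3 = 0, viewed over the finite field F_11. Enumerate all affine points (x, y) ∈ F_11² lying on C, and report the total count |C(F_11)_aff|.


Affine F_11-points: {(1, 7), (2, 0), (2, 5), (3, 9), (5, 4), (5, 7), (7, 0), (7, 4), (8, 1), (8, 5), (10, 1), (10, 9)}; count = 12.

For each of the 121 pairs (x, y) ∈ F_11², evaluate f(x, y) mod 11. Record the zeros.
  x = 0: [0↦8, 1↦8, 2↦10, 3↦3, 4↦9, 5↦6, 6↦5, 7↦6, 8↦9, 9↦3, 10↦10]  zeros at y ∈ ∅
  x = 1: [0↦5, 1↦3, 2↦3, 3↦5, 4↦9, 5↦4, 6↦1, 7↦0, 8↦1, 9↦4, 10↦9]  zeros at y ∈ {7}
  x = 2: [0↦0, 1↦7, 2↦5, 3↦5, 4↦7, 5↦0, 6↦6, 7↦3, 8↦2, 9↦3, 10↦6]  zeros at y ∈ {0, 5}
  x = 3: [0↦4, 1↦9, 2↦5, 3↦3, 4↦3, 5↦5, 6↦9, 7↦4, 8↦1, 9↦0, 10↦1]  zeros at y ∈ {9}
  x = 4: [0↦6, 1↦9, 2↦3, 3↦10, 4↦8, 5↦8, 6↦10, 7↦3, 8↦9, 9↦6, 10↦5]  zeros at y ∈ ∅
  x = 5: [0↦6, 1↦7, 2↦10, 3↦4, 4↦0, 5↦9, 6↦9, 7↦0, 8↦4, 9↦10, 10↦7]  zeros at y ∈ {4, 7}
  x = 6: [0↦4, 1↦3, 2↦4, 3↦7, 4↦1, 5↦8, 6↦6, 7↦6, 8↦8, 9↦1, 10↦7]  zeros at y ∈ ∅
  x = 7: [0↦0, 1↦8, 2↦7, 3↦8, 4↦0, 5↦5, 6↦1, 7↦10, 8↦10, 9↦1, 10↦5]  zeros at y ∈ {0, 4}
  x = 8: [0↦5, 1↦0, 2↦8, 3↦7, 4↦8, 5↦0, 6↦5, 7↦1, 8↦10, 9↦10, 10↦1]  zeros at y ∈ {1, 5}
  x = 9: [0↦8, 1↦1, 2↦7, 3↦4, 4↦3, 5↦4, 6↦7, 7↦1, 8↦8, 9↦6, 10↦6]  zeros at y ∈ ∅
  x = 10: [0↦9, 1↦0, 2↦4, 3↦10, 4↦7, 5↦6, 6↦7, 7↦10, 8↦4, 9↦0, 10↦9]  zeros at y ∈ {1, 9}
Collecting zeros: affine points = {(1, 7), (2, 0), (2, 5), (3, 9), (5, 4), (5, 7), (7, 0), (7, 4), (8, 1), (8, 5), (10, 1), (10, 9)}.
Total count |C(F_11)_aff| = 12.


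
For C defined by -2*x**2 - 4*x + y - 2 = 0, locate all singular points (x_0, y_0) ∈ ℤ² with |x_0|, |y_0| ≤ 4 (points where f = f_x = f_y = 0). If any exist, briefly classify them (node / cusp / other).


No singular points in the scanned grid; C is smooth there.

Compute partial derivatives:
  f_x = -4*x - 4.
  f_y = 1.
f_y = 1 is a nonzero constant, so f_y never vanishes: no point (x, y) can satisfy f = f_x = f_y = 0. In particular no (x, y) ∈ {−4, ..., 4}² is singular; the curve is smooth.


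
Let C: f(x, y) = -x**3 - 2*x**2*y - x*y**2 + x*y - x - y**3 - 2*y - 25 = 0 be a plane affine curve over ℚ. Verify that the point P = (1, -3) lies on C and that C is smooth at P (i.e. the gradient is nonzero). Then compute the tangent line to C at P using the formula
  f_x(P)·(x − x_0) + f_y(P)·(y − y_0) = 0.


Tangent line at P: -4*x - 24*y - 68 = 0.

Step 1: f(1, -3) = 0, so P lies on C.
Step 2: partial derivatives
  f_x(x, y) = -3*x**2 - 4*x*y - y**2 + y - 1, f_y(x, y) = -2*x**2 - 2*x*y + x - 3*y**2 - 2.
  f_x(P) = -4, f_y(P) = -24 (gradient nonzero, so P is smooth).
Step 3: tangent line at P: -4·(x − 1) + -24·(y − -3) = 0.
Expanding: -4*x - 24*y - 68 = 0.


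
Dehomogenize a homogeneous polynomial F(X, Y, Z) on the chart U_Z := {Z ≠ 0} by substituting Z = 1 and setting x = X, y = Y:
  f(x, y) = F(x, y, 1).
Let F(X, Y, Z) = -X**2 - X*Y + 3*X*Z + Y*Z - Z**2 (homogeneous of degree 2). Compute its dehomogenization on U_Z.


f(x, y) = -x**2 - x*y + 3*x + y - 1

On U_Z we set Z = 1. Each monomial c·X^i·Y^j·Z^k in F becomes c·x^i·y^j·1^k = c·x^i·y^j.
Substituting Z = 1: F(X, Y, 1) = -x**2 - x*y + 3*x + y - 1.
Note: deg(f) ≤ deg(F) = 2; strict inequality happens when F is divisible by Z (lost terms).


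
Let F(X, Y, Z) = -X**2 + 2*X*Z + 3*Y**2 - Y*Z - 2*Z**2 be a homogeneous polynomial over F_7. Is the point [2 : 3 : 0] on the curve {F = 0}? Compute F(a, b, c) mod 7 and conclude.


F(2,3,0) ≡ 2 (mod 7); P is NOT on the curve.

Evaluate F(2, 3, 0) term-by-term (mod 7).
  -X**2 ↦ -1·4·1·1 = -4
  2*X*Z ↦ 2·2·1·0 = 0
  3*Y**2 ↦ 3·1·9·1 = 27
  -Y*Z ↦ -1·1·3·0 = 0
  -2*Z**2 ↦ -2·1·1·0 = 0
Sum: F(2, 3, 0) = (-4) + (0) + (27) + (0) + (0) = 23.
Reducing mod 7: 23 ≡ 2 (mod 7).
Since F(a, b, c) ≡ 2 ≠ 0 (mod 7), P does NOT lie on the curve.


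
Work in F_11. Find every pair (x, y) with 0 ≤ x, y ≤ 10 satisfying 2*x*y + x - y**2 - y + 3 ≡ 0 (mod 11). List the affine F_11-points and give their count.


Affine F_11-points: {(3, 6), (3, 10), (4, 9), (5, 2), (5, 7), (6, 3), (6, 8), (7, 1), (8, 0), (8, 4)}; count = 10.

For each of the 121 pairs (x, y) ∈ F_11², evaluate f(x, y) mod 11. Record the zeros.
  x = 0: [0↦3, 1↦1, 2↦8, 3↦2, 4↦5, 5↦6, 6↦5, 7↦2, 8↦8, 9↦1, 10↦3]  zeros at y ∈ ∅
  x = 1: [0↦4, 1↦4, 2↦2, 3↦9, 4↦3, 5↦6, 6↦7, 7↦6, 8↦3, 9↦9, 10↦2]  zeros at y ∈ ∅
  x = 2: [0↦5, 1↦7, 2↦7, 3↦5, 4↦1, 5↦6, 6↦9, 7↦10, 8↦9, 9↦6, 10↦1]  zeros at y ∈ ∅
  x = 3: [0↦6, 1↦10, 2↦1, 3↦1, 4↦10, 5↦6, 6↦0, 7↦3, 8↦4, 9↦3, 10↦0]  zeros at y ∈ {6, 10}
  x = 4: [0↦7, 1↦2, 2↦6, 3↦8, 4↦8, 5↦6, 6↦2, 7↦7, 8↦10, 9↦0, 10↦10]  zeros at y ∈ {9}
  x = 5: [0↦8, 1↦5, 2↦0, 3↦4, 4↦6, 5↦6, 6↦4, 7↦0, 8↦5, 9↦8, 10↦9]  zeros at y ∈ {2, 7}
  x = 6: [0↦9, 1↦8, 2↦5, 3↦0, 4↦4, 5↦6, 6↦6, 7↦4, 8↦0, 9↦5, 10↦8]  zeros at y ∈ {3, 8}
  x = 7: [0↦10, 1↦0, 2↦10, 3↦7, 4↦2, 5↦6, 6↦8, 7↦8, 8↦6, 9↦2, 10↦7]  zeros at y ∈ {1}
  x = 8: [0↦0, 1↦3, 2↦4, 3↦3, 4↦0, 5↦6, 6↦10, 7↦1, 8↦1, 9↦10, 10↦6]  zeros at y ∈ {0, 4}
  x = 9: [0↦1, 1↦6, 2↦9, 3↦10, 4↦9, 5↦6, 6↦1, 7↦5, 8↦7, 9↦7, 10↦5]  zeros at y ∈ ∅
  x = 10: [0↦2, 1↦9, 2↦3, 3↦6, 4↦7, 5↦6, 6↦3, 7↦9, 8↦2, 9↦4, 10↦4]  zeros at y ∈ ∅
Collecting zeros: affine points = {(3, 6), (3, 10), (4, 9), (5, 2), (5, 7), (6, 3), (6, 8), (7, 1), (8, 0), (8, 4)}.
Total count |C(F_11)_aff| = 10.


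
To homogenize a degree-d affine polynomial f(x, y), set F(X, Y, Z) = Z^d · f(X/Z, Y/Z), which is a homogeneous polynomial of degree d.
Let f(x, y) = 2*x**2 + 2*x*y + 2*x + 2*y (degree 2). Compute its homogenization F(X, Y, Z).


F(X, Y, Z) = 2*X**2 + 2*X*Y + 2*X*Z + 2*Y*Z

deg(f) = 2.
Substitute x = X/Z, y = Y/Z into f, then multiply by Z^2.
  monomial 2·x^2·y^0 ↦ 2·X^2·Y^0·Z^0.
  monomial 2·x^1·y^1 ↦ 2·X^1·Y^1·Z^0.
  monomial 2·x^1·y^0 ↦ 2·X^1·Y^0·Z^1.
  monomial 2·x^0·y^1 ↦ 2·X^0·Y^1·Z^1.
Collecting: F(X, Y, Z) = 2*X**2 + 2*X*Y + 2*X*Z + 2*Y*Z.


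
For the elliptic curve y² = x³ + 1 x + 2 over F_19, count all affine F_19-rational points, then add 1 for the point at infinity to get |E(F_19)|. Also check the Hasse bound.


Affine points = {(1, 2), (1, 17), (8, 3), (8, 16), (10, 9), (10, 10), (14, 9), (14, 10), (17, 7), (17, 12), (18, 0)}; affine count = 11; |E(F_19)| = 12.

Discriminant check: Δ ∝ 4a³ + 27b² = 4·1³ + 27·2² = 4·1 + 27·4 ≡ 17 (mod 19). Nonzero ⇒ E is nonsingular.
For each x ∈ F_19, compute rhs = x³ + 1·x + 2 mod 19, then count y ∈ F_19 with y² ≡ rhs.
  x = 0: rhs = 2, matching y values: none (0 points).
  x = 1: rhs = 4, matching y values: 2, 17 (2 points).
  x = 2: rhs = 12, matching y values: none (0 points).
  x = 3: rhs = 13, matching y values: none (0 points).
  x = 4: rhs = 13, matching y values: none (0 points).
  x = 5: rhs = 18, matching y values: none (0 points).
  x = 6: rhs = 15, matching y values: none (0 points).
  x = 7: rhs = 10, matching y values: none (0 points).
  x = 8: rhs = 9, matching y values: 3, 16 (2 points).
  x = 9: rhs = 18, matching y values: none (0 points).
  x = 10: rhs = 5, matching y values: 9, 10 (2 points).
  x = 11: rhs = 14, matching y values: none (0 points).
  x = 12: rhs = 13, matching y values: none (0 points).
  x = 13: rhs = 8, matching y values: none (0 points).
  x = 14: rhs = 5, matching y values: 9, 10 (2 points).
  x = 15: rhs = 10, matching y values: none (0 points).
  x = 16: rhs = 10, matching y values: none (0 points).
  x = 17: rhs = 11, matching y values: 7, 12 (2 points).
  x = 18: rhs = 0, matching y values: 0 (1 points).
Total affine count: 11.
Full point count |E(F_19)| = 11 + 1 = 12.
Hasse bound: |12 − (19+1)| = |-8| = 8 ≤ 2√19 ≈ 8.7178 ✓.


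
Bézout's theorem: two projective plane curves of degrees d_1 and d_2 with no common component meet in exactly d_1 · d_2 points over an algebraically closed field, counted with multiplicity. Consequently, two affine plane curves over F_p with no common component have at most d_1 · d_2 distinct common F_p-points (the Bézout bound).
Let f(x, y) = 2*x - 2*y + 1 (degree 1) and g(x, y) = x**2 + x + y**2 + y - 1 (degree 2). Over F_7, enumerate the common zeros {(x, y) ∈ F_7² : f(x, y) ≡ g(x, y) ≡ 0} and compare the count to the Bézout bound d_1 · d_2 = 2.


Common zeros: {(4, 1), (5, 2)}; count = 2; Bézout bound = 2.

deg(f) = 1, deg(g) = 2, so Bézout bound = 2.
Scan x ∈ F_7. For each x, list the y ∈ F_7 with f(x, y) ≡ 0 and those with g(x, y) ≡ 0 (mod 7); the common zeros in that column are the intersection.
  x = 0: f ≡ 0 at y ∈ {4}; g ≡ 0 at y ∈ ∅; common: ∅.
  x = 1: f ≡ 0 at y ∈ {5}; g ≡ 0 at y ∈ {2, 4}; common: ∅.
  x = 2: f ≡ 0 at y ∈ {6}; g ≡ 0 at y ∈ {1, 5}; common: ∅.
  x = 3: f ≡ 0 at y ∈ {0}; g ≡ 0 at y ∈ ∅; common: ∅.
  x = 4: f ≡ 0 at y ∈ {1}; g ≡ 0 at y ∈ {1, 5}; common: {1}.
  x = 5: f ≡ 0 at y ∈ {2}; g ≡ 0 at y ∈ {2, 4}; common: {2}.
  x = 6: f ≡ 0 at y ∈ {3}; g ≡ 0 at y ∈ ∅; common: ∅.
Collecting: common zeros = {(4, 1), (5, 2)}, so the count is 2.
Comparison with the Bézout bound: 2 ≤ 2 = deg(f)·deg(g), as expected for curves with no common component (the bound is attained).
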